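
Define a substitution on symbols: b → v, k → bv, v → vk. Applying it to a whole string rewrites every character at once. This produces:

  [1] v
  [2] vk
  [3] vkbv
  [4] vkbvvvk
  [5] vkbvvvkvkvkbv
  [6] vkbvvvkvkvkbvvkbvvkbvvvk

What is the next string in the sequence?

Replace each of the 24 characters of vkbvvvkvkvkbvvkbvvkbvvvk in place — vk bv v vk vk vk bv vk bv vk bv v vk vk bv v vk vk bv v vk vk vk bv — and concatenate.

vkbvvvkvkvkbvvkbvvkbvvvkvkbvvvkvkbvvvkvkvkbv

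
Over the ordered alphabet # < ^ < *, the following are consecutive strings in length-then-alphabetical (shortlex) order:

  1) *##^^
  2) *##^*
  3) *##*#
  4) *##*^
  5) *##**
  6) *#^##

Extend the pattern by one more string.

*#^#^

Treat *#^## as a base-3 numeral over the given alphabet and add one, carrying through any trailing *'s.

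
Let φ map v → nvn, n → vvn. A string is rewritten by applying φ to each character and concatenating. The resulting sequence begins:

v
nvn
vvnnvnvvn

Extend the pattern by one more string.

Expanding vvnnvnvvn: v→nvn, v→nvn, n→vvn, n→vvn, v→nvn, n→vvn, v→nvn, v→nvn, n→vvn. Concatenated: nvn nvn vvn vvn nvn vvn nvn nvn vvn.

nvnnvnvvnvvnnvnvvnnvnnvnvvn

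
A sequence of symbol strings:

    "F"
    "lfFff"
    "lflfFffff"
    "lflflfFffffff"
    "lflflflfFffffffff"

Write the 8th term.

lflflflflflflfFffffffffffffff

Each term wraps the previous one in lf on the left and ff on the right.
From lflflflfFffffffff, 3 further steps: lflflflfFffffffff → lflflflflfFffffffffff → lflflflflflfFffffffffffff → (answer).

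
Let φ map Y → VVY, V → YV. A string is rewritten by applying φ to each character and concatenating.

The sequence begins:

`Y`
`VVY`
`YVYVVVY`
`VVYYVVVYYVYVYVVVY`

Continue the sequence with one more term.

Rewriting the 17 symbols of VVYYVVVYYVYVYVVVY one by one yields YV YV VVY VVY YV YV YV VVY VVY YV VVY YV VVY YV YV YV VVY; concatenated:

YVYVVVYVVYYVYVYVVVYVVYYVVVYYVVVYYVYVYVVVY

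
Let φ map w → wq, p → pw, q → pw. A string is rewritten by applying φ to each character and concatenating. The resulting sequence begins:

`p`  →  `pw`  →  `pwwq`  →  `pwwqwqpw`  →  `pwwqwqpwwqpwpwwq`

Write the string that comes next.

Rewriting the 16 symbols of pwwqwqpwwqpwpwwq one by one yields pw wq wq pw wq pw pw wq wq pw pw wq pw wq wq pw; concatenated:

pwwqwqpwwqpwpwwqwqpwpwwqpwwqwqpw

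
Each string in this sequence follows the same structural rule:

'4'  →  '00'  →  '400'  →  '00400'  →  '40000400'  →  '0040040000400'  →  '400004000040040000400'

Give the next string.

0040040000400400004000040040000400

This is a Fibonacci-style word recurrence s(k) = s(k−2)·s(k−1): e.g. 4·00 = 400.
Continuing: 0040040000400 · 400004000040040000400 gives term 8.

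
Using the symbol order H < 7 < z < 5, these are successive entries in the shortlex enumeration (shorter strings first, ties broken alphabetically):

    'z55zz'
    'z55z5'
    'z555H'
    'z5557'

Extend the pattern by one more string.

Treat z5557 as a base-4 numeral over the given alphabet and add one, carrying through any trailing 5's.

z555z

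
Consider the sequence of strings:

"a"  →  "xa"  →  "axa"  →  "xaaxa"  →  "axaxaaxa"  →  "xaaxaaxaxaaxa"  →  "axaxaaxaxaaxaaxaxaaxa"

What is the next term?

Each term (from the third on) is the two preceding terms concatenated in order: term 3 = a·xa = axa.
The next term joins xaaxaaxaxaaxa and axaxaaxaxaaxaaxaxaaxa.

xaaxaaxaxaaxaaxaxaaxaxaaxaaxaxaaxa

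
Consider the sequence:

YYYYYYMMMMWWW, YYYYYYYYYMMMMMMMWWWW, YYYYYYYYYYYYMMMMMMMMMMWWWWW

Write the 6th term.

YYYYYYYYYYYYYYYYYYYYYMMMMMMMMMMMMMMMMMMMWWWWWWWW

Term n consists of 3n+3 Y's, followed by 3n+1 M's, followed by n+2 W's (n = 1, 2, …).
At n = 6 the blocks have lengths 21, 19, 8.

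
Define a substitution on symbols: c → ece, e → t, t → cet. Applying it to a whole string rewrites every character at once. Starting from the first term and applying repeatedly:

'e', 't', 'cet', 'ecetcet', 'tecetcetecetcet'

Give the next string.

Rewriting the 15 symbols of tecetcetecetcet one by one yields cet t ece t cet ece t cet t ece t cet ece t cet; concatenated:

cettecetcetecetcettecetcetecetcet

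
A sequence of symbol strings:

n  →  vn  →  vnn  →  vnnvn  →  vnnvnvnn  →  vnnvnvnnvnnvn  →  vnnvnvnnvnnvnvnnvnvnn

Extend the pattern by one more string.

vnnvnvnnvnnvnvnnvnvnnvnnvnvnnvnnvn

This is a Fibonacci-style word recurrence s(k) = s(k−1)·s(k−2): e.g. vn·n = vnn.
The next term joins vnnvnvnnvnnvnvnnvnvnn and vnnvnvnnvnnvn.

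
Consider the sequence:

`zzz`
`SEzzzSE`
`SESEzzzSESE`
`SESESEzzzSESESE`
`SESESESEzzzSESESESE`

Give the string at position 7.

Each term wraps the previous one in SE on the left and SE on the right.
From SESESESEzzzSESESESE, 2 further steps: SESESESEzzzSESESESE → SESESESESEzzzSESESESESE → (answer).

SESESESESESEzzzSESESESESESE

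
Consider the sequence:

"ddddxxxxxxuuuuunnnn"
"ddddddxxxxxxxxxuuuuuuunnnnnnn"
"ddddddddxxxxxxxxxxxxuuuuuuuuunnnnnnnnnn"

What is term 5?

Each string has the form d^{2n} x^{3n} u^{2n+1} n^{3n-2}, where the shown terms are n = 2, 3, 4.
For term 5, n = 6, so the run lengths are 12, 18, 13, 16.

ddddddddddddxxxxxxxxxxxxxxxxxxuuuuuuuuuuuuunnnnnnnnnnnnnnnn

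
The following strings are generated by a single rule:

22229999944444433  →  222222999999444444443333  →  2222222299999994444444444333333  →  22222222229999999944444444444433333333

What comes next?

The n-th term is 2n 2's then n+3 9's then 2n+2 4's then 2n-2 3's, where the shown terms are n = 2, 3, 4, 5.
For the next term, n = 6, so the run lengths are 12, 9, 14, 10.

222222222222999999999444444444444443333333333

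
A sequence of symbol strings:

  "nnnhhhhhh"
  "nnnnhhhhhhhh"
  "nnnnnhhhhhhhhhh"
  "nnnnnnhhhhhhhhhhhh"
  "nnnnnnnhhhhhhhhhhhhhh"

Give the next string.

Each string has the form n^{n} h^{2n}, where the shown terms are n = 3, 4, 5, 6, 7.
For the next term, n = 8, so the run lengths are 8, 16.

nnnnnnnnhhhhhhhhhhhhhhhh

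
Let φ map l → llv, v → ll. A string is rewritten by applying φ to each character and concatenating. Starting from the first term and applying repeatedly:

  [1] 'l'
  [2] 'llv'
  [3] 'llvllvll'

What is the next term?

Apply φ to llvllvll symbol by symbol: l→llv, l→llv, v→ll, l→llv, l→llv, v→ll, l→llv, l→llv; joined: llv llv ll llv llv ll llv llv.

llvllvllllvllvllllvllv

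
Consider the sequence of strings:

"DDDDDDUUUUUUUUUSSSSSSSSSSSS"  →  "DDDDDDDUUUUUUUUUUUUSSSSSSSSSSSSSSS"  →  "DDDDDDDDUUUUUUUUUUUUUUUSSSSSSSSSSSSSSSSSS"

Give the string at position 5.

DDDDDDDDDDUUUUUUUUUUUUUUUUUUUUUSSSSSSSSSSSSSSSSSSSSSSSS

Term n consists of n+3 D's, followed by 3n U's, followed by 3n+3 S's, where the shown terms are n = 3, 4, 5.
Setting n = 7 gives 10, 21, 24 characters in each block.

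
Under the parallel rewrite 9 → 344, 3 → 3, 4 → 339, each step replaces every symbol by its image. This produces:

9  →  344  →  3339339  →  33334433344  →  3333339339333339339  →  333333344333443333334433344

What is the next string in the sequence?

3333333339339333339339333333339339333339339

φ(333333344333443333334433344) expands symbol-by-symbol to 3 3 3 3 3 3 3 339 339 3 3 3 339 339 3 3 3 3 3 3 339 339 3 3 3 339 339; joining the 27 pieces gives the next term.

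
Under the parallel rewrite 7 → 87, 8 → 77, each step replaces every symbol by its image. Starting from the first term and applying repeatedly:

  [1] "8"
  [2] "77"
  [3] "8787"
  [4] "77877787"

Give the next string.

8787778787877787

Expanding 77877787: 7→87, 7→87, 8→77, 7→87, 7→87, 7→87, 8→77, 7→87. Concatenated: 87 87 77 87 87 87 77 87.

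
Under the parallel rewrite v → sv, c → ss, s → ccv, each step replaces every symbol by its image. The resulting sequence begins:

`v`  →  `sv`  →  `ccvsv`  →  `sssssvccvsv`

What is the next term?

Expanding sssssvccvsv: s→ccv, s→ccv, s→ccv, s→ccv, s→ccv, v→sv, c→ss, c→ss, v→sv, s→ccv, v→sv. Concatenated: ccv ccv ccv ccv ccv sv ss ss sv ccv sv.

ccvccvccvccvccvsvsssssvccvsv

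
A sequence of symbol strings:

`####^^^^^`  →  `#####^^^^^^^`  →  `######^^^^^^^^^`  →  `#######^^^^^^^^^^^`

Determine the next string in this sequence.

The n-th term is n+1 #'s then 2n-1 ^'s, where the shown terms are n = 3, 4, 5, 6.
Setting n = 7 gives 8, 13 characters in each block.

########^^^^^^^^^^^^^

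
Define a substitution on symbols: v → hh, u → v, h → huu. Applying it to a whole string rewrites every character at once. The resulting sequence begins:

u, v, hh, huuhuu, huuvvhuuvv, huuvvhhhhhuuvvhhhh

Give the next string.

φ(huuvvhhhhhuuvvhhhh) expands symbol-by-symbol to huu v v hh hh huu huu huu huu huu v v hh hh huu huu huu huu; joining the 18 pieces gives the next term.

huuvvhhhhhuuhuuhuuhuuhuuvvhhhhhuuhuuhuuhuu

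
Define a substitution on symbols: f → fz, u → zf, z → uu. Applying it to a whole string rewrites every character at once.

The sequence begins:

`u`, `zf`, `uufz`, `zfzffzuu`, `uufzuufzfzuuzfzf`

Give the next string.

Applying the rule to each of the 16 symbols of uufzuufzfzuuzfzf gives the pieces zf zf fz uu zf zf fz uu fz uu zf zf uu fz uu fz, which concatenate to the answer.

zfzffzuuzfzffzuufzuuzfzfuufzuufz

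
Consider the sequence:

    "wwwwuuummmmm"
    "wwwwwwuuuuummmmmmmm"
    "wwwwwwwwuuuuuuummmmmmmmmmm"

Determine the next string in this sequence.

wwwwwwwwwwuuuuuuuuummmmmmmmmmmmmm

Each string has the form w^{2n} u^{2n-1} m^{3n-1}, where the shown terms are n = 2, 3, 4.
Setting n = 5 gives 10, 9, 14 characters in each block.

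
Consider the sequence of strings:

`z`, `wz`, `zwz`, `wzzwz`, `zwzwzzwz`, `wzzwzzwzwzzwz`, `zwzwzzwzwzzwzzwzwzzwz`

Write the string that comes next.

From term 3 onward, concatenate the second-to-last term with the last: z·wz = zwz, wz·zwz = wzzwz, …
So term 8 is wzzwzzwzwzzwz·zwzwzzwzwzzwzzwzwzzwz.

wzzwzzwzwzzwzzwzwzzwzwzzwzzwzwzzwz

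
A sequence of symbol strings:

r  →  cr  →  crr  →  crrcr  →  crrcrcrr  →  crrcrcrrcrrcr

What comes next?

Each term (from the third on) is the previous term followed by the one before it: term 3 = cr·r = crr.
Continuing: crrcrcrrcrrcr · crrcrcrr gives term 7.

crrcrcrrcrrcrcrrcrcrr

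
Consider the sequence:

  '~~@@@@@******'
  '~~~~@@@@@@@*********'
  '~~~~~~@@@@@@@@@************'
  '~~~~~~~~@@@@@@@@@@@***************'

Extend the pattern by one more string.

The n-th term is 2n ~'s then 2n+3 @'s then 3n+3 *'s (n = 1, 2, …).
For the next term, n = 5, so the run lengths are 10, 13, 18.

~~~~~~~~~~@@@@@@@@@@@@@******************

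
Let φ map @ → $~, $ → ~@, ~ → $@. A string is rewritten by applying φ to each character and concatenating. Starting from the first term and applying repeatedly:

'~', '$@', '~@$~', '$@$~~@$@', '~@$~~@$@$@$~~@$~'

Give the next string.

Rewriting the 16 symbols of ~@$~~@$@$@$~~@$~ one by one yields $@ $~ ~@ $@ $@ $~ ~@ $~ ~@ $~ ~@ $@ $@ $~ ~@ $@; concatenated:

$@$~~@$@$@$~~@$~~@$~~@$@$@$~~@$@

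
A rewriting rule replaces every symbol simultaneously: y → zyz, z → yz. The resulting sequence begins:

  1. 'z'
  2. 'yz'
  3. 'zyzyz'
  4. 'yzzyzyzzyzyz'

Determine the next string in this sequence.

Rewriting each symbol of yzzyzyzzyzyz: y→zyz, z→yz, z→yz, y→zyz, z→yz, y→zyz, z→yz, z→yz, y→zyz, z→yz, y→zyz, z→yz, which concatenates to zyz yz yz zyz yz zyz yz yz zyz yz zyz yz.

zyzyzyzzyzyzzyzyzyzzyzyzzyzyz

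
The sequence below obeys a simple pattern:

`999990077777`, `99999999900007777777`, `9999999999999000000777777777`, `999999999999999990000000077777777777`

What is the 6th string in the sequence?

9999999999999999999999999000000000000777777777777777

The n-th term is 4n+1 9's then 2n 0's then 2n+3 7's (n = 1, 2, …).
Setting n = 6 gives 25, 12, 15 characters in each block.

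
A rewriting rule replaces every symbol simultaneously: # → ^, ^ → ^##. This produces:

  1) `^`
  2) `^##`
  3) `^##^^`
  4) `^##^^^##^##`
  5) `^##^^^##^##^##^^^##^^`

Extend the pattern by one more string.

Rewriting the 21 symbols of ^##^^^##^##^##^^^##^^ one by one yields ^## ^ ^ ^## ^## ^## ^ ^ ^## ^ ^ ^## ^ ^ ^## ^## ^## ^ ^ ^## ^##; concatenated:

^##^^^##^##^##^^^##^^^##^^^##^##^##^^^##^##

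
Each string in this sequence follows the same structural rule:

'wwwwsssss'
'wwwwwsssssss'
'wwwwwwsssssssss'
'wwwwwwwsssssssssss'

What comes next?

wwwwwwwwsssssssssssss

Each string has the form w^{n+1} s^{2n-1}, where the shown terms are n = 3, 4, 5, 6.
At n = 7 the blocks have lengths 8, 13.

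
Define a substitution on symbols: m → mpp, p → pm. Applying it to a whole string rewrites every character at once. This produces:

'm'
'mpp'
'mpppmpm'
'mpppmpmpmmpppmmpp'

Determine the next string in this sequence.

mpppmpmpmmpppmmpppmmppmpppmpmpmmppmpppmpm

φ(mpppmpmpmmpppmmpp) expands symbol-by-symbol to mpp pm pm pm mpp pm mpp pm mpp mpp pm pm pm mpp mpp pm pm; joining the 17 pieces gives the next term.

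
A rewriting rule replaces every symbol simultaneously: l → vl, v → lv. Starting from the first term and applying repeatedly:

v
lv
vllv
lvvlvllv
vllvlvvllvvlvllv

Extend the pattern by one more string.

lvvlvllvvllvlvvlvllvlvvllvvlvllv

φ(vllvlvvllvvlvllv) expands symbol-by-symbol to lv vl vl lv vl lv lv vl vl lv lv vl lv vl vl lv; joining the 16 pieces gives the next term.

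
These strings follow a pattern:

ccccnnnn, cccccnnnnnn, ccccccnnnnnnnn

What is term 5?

ccccccccnnnnnnnnnnnn

Each string has the form c^{n+2} n^{2n}, where the shown terms are n = 2, 3, 4.
At n = 6 the blocks have lengths 8, 12.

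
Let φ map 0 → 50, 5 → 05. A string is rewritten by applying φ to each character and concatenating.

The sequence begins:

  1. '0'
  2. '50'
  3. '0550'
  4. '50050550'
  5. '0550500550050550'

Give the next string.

50050550055050050550500550050550

Applying the rule to each of the 16 symbols of 0550500550050550 gives the pieces 50 05 05 50 05 50 50 05 05 50 50 05 50 05 05 50, which concatenate to the answer.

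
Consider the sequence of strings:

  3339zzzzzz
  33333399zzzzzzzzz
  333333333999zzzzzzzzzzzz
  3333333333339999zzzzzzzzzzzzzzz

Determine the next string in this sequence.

33333333333333399999zzzzzzzzzzzzzzzzzz

Reading off run lengths: 3 runs 3, 6, 9, 12; 9 runs 1, 2, 3, 4; z runs 6, 9, 12, 15 — each is linear in n (n = 1, 2, …).
At n = 5 the blocks have lengths 15, 5, 18.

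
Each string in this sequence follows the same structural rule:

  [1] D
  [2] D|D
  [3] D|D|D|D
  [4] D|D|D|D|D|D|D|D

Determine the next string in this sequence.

s(k+1) = s(k)·|·s(k) — each term doubles the last with '|' between the halves.
Doubling D|D|D|D|D|D|D|D with '|' between the halves:

D|D|D|D|D|D|D|D|D|D|D|D|D|D|D|D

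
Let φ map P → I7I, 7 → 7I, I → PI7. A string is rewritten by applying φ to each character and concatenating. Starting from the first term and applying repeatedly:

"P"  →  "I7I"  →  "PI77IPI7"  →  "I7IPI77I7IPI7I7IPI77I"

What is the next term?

φ(I7IPI77I7IPI7I7IPI77I) expands symbol-by-symbol to PI7 7I PI7 I7I PI7 7I 7I PI7 7I PI7 I7I PI7 7I PI7 7I PI7 I7I PI7 7I 7I PI7; joining the 21 pieces gives the next term.

PI77IPI7I7IPI77I7IPI77IPI7I7IPI77IPI77IPI7I7IPI77I7IPI7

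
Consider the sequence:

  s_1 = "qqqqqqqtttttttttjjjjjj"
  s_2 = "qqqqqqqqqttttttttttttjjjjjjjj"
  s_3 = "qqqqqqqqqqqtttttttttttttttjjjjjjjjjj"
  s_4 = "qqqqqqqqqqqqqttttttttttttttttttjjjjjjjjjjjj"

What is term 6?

Term n consists of 2n+3 q's, followed by 3n+3 t's, followed by 2n+2 j's, where the shown terms are n = 2, 3, 4, 5.
For term 6, n = 7, so the run lengths are 17, 24, 16.

qqqqqqqqqqqqqqqqqttttttttttttttttttttttttjjjjjjjjjjjjjjjj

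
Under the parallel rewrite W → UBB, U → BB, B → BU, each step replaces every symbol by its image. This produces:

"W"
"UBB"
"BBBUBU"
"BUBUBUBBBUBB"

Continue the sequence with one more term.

Apply φ to BUBUBUBBBUBB symbol by symbol: B→BU, U→BB, B→BU, U→BB, B→BU, U→BB, B→BU, B→BU, B→BU, U→BB, B→BU, B→BU; joined: BU BB BU BB BU BB BU BU BU BB BU BU.

BUBBBUBBBUBBBUBUBUBBBUBU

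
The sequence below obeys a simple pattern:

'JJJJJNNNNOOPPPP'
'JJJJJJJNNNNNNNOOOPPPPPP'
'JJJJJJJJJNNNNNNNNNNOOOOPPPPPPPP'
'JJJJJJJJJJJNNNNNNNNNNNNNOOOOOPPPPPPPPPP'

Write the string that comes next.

JJJJJJJJJJJJJNNNNNNNNNNNNNNNNOOOOOOPPPPPPPPPPPP

The n-th term is 2n+1 J's then 3n-2 N's then n O's then 2n P's, where the shown terms are n = 2, 3, 4, 5.
Setting n = 6 gives 13, 16, 6, 12 characters in each block.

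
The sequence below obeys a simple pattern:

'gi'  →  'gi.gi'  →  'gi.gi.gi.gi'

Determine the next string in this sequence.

s(k+1) = s(k)·.·s(k) — each term doubles the last with '.' between the halves.
Doubling gi.gi.gi.gi with '.' between the halves:

gi.gi.gi.gi.gi.gi.gi.gi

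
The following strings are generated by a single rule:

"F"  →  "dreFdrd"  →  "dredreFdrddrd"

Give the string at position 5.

Each term wraps the previous one in dre on the left and drd on the right.
From dredreFdrddrd, 2 further steps: dredreFdrddrd → dredredreFdrddrddrd → (answer).

dredredredreFdrddrddrddrd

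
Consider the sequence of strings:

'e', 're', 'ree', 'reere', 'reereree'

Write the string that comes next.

reerereereere

Each term (from the third on) is the previous term followed by the one before it: term 3 = re·e = ree.
So term 6 is reereree·reere.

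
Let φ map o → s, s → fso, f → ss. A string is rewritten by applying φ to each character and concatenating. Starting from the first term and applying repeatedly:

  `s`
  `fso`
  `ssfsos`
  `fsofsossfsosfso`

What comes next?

φ(fsofsossfsosfso) expands symbol-by-symbol to ss fso s ss fso s fso fso ss fso s fso ss fso s; joining the 15 pieces gives the next term.

ssfsosssfsosfsofsossfsosfsossfsos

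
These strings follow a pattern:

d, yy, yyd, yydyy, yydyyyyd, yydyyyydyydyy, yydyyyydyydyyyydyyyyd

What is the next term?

From term 3 onward, concatenate the last term with the second-to-last: yy·d = yyd, yyd·yy = yydyy, …
Continuing: yydyyyydyydyyyydyyyyd · yydyyyydyydyy gives term 8.

yydyyyydyydyyyydyyyydyydyyyydyydyy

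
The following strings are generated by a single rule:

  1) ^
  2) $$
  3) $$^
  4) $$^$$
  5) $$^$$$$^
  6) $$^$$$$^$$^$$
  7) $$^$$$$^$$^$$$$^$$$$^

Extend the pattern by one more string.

$$^$$$$^$$^$$$$^$$$$^$$^$$$$^$$^$$

From term 3 onward, concatenate the last term with the second-to-last: $$·^ = $$^, $$^·$$ = $$^$$, …
The next term joins $$^$$$$^$$^$$$$^$$$$^ and $$^$$$$^$$^$$.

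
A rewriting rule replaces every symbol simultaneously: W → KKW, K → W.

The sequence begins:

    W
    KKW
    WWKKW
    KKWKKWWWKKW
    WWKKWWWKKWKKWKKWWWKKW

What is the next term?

Rewriting the 21 symbols of WWKKWWWKKWKKWKKWWWKKW one by one yields KKW KKW W W KKW KKW KKW W W KKW W W KKW W W KKW KKW KKW W W KKW; concatenated:

KKWKKWWWKKWKKWKKWWWKKWWWKKWWWKKWKKWKKWWWKKW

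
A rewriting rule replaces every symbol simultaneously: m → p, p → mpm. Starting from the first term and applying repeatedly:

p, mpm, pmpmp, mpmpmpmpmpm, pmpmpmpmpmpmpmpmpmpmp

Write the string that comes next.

Rewriting the 21 symbols of pmpmpmpmpmpmpmpmpmpmp one by one yields mpm p mpm p mpm p mpm p mpm p mpm p mpm p mpm p mpm p mpm p mpm; concatenated:

mpmpmpmpmpmpmpmpmpmpmpmpmpmpmpmpmpmpmpmpmpm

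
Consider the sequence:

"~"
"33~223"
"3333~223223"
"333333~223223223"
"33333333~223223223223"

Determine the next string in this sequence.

Each term wraps the previous one in 33 on the left and 223 on the right.
Applying this once more to 33333333~223223223223:

3333333333~223223223223223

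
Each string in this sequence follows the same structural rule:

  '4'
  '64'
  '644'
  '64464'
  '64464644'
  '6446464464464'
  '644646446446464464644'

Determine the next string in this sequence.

6446464464464644646446446464464464

Each term (from the third on) is the previous term followed by the one before it: term 3 = 64·4 = 644.
So term 8 is 644646446446464464644·6446464464464.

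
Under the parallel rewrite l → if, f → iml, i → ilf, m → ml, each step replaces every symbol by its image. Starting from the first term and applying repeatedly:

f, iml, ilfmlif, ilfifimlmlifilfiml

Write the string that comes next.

Replace each of the 18 characters of ilfifimlmlifilfiml in place — ilf if iml ilf iml ilf ml if ml if ilf iml ilf if iml ilf ml if — and concatenate.

ilfifimlilfimlilfmlifmlifilfimlilfifimlilfmlif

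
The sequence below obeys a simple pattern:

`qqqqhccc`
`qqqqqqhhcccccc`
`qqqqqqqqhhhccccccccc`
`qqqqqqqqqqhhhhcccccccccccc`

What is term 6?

Reading off run lengths: q runs 4, 6, 8, 10; h runs 1, 2, 3, 4; c runs 3, 6, 9, 12 — each is linear in n (n = 1, 2, …).
Setting n = 6 gives 14, 6, 18 characters in each block.

qqqqqqqqqqqqqqhhhhhhcccccccccccccccccc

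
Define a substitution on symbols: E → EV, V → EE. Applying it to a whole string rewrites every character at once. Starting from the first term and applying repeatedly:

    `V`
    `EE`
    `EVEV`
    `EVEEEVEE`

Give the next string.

EVEEEVEVEVEEEVEV

Rewriting each symbol of EVEEEVEE: E→EV, V→EE, E→EV, E→EV, E→EV, V→EE, E→EV, E→EV, which concatenates to EV EE EV EV EV EE EV EV.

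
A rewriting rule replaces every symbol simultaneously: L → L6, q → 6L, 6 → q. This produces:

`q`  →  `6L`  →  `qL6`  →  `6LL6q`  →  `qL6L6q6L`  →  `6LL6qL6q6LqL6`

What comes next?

qL6L6q6LL6q6LqL66LL6q

Replace each of the 13 characters of 6LL6qL6q6LqL6 in place — q L6 L6 q 6L L6 q 6L q L6 6L L6 q — and concatenate.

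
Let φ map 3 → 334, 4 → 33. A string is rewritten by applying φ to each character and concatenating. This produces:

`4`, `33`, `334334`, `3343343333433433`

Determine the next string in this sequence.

Rewriting the 16 symbols of 3343343333433433 one by one yields 334 334 33 334 334 33 334 334 334 334 33 334 334 33 334 334; concatenated:

33433433334334333343343343343333433433334334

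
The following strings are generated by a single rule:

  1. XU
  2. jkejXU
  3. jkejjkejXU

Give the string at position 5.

Every step adds jkej at the front: s(k+1) = jkej·s(k).
From jkejjkejXU, 2 further steps: jkejjkejXU → jkejjkejjkejXU → (answer).

jkejjkejjkejjkejXU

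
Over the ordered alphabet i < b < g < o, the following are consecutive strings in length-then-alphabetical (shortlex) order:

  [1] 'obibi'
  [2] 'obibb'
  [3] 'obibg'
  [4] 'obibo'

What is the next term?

obigi

Find the rightmost character of obibo below o, bump it to the next letter, and reset everything to its right to i.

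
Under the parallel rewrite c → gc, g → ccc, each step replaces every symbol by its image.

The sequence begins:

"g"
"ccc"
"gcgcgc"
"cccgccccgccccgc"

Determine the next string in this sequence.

gcgcgccccgcgcgcgccccgcgcgcgccccgc

Applying the rule to each of the 15 symbols of cccgccccgccccgc gives the pieces gc gc gc ccc gc gc gc gc ccc gc gc gc gc ccc gc, which concatenate to the answer.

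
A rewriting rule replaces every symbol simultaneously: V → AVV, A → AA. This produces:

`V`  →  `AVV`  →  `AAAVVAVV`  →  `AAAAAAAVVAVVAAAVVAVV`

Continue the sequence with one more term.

AAAAAAAAAAAAAAAVVAVVAAAVVAVVAAAAAAAVVAVVAAAVVAVV

φ(AAAAAAAVVAVVAAAVVAVV) expands symbol-by-symbol to AA AA AA AA AA AA AA AVV AVV AA AVV AVV AA AA AA AVV AVV AA AVV AVV; joining the 20 pieces gives the next term.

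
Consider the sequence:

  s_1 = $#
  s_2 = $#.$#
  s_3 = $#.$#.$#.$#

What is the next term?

s(k+1) = s(k)·.·s(k) — each term doubles the last with '.' between the halves.
So the next term is two copies of $#.$#.$#.$# with '.' between the halves.

$#.$#.$#.$#.$#.$#.$#.$#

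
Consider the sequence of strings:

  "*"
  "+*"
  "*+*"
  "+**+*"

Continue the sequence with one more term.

*+*+**+*

This is a Fibonacci-style word recurrence s(k) = s(k−2)·s(k−1): e.g. *·+* = *+*.
Continuing: *+* · +**+* gives term 5.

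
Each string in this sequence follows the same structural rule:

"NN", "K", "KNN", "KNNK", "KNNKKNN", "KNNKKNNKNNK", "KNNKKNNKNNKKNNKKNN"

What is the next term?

This is a Fibonacci-style word recurrence s(k) = s(k−1)·s(k−2): e.g. K·NN = KNN.
Continuing: KNNKKNNKNNKKNNKKNN · KNNKKNNKNNK gives term 8.

KNNKKNNKNNKKNNKKNNKNNKKNNKNNK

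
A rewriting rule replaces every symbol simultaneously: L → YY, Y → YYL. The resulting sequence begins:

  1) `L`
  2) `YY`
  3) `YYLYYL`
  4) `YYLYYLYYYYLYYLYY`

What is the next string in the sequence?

Rewriting the 16 symbols of YYLYYLYYYYLYYLYY one by one yields YYL YYL YY YYL YYL YY YYL YYL YYL YYL YY YYL YYL YY YYL YYL; concatenated:

YYLYYLYYYYLYYLYYYYLYYLYYLYYLYYYYLYYLYYYYLYYL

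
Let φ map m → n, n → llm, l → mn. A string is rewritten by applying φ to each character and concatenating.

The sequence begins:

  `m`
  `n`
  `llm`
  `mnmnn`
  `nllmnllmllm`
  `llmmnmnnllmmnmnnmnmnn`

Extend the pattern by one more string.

Applying the rule to each of the 21 symbols of llmmnmnnllmmnmnnmnmnn gives the pieces mn mn n n llm n llm llm mn mn n n llm n llm llm n llm n llm llm, which concatenate to the answer.

mnmnnnllmnllmllmmnmnnnllmnllmllmnllmnllmllm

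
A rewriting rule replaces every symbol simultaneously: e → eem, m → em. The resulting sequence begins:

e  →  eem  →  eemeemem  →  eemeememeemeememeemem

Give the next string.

Applying the rule to each of the 21 symbols of eemeememeemeememeemem gives the pieces eem eem em eem eem em eem em eem eem em eem eem em eem em eem eem em eem em, which concatenate to the answer.

eemeememeemeememeememeemeememeemeememeememeemeememeemem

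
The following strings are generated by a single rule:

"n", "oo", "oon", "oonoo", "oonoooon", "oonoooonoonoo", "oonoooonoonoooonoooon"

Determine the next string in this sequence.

From term 3 onward, concatenate the last term with the second-to-last: oo·n = oon, oon·oo = oonoo, …
Continuing: oonoooonoonoooonoooon · oonoooonoonoo gives term 8.

oonoooonoonoooonoooonoonoooonoonoo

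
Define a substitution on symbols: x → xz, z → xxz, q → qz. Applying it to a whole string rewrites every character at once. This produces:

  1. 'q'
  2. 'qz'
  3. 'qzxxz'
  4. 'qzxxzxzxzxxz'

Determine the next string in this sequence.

qzxxzxzxzxxzxzxxzxzxxzxzxzxxz

Rewriting each symbol of qzxxzxzxzxxz: q→qz, z→xxz, x→xz, x→xz, z→xxz, x→xz, z→xxz, x→xz, z→xxz, x→xz, x→xz, z→xxz, which concatenates to qz xxz xz xz xxz xz xxz xz xxz xz xz xxz.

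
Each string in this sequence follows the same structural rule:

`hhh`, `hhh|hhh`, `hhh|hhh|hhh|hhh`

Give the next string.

hhh|hhh|hhh|hhh|hhh|hhh|hhh|hhh

Each string is two copies of the previous one joined by '|'.
So the next term is two copies of hhh|hhh|hhh|hhh with '|' between the halves.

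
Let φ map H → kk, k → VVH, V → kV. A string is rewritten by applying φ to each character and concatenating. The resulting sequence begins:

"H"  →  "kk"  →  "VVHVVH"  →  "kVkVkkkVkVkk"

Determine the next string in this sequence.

Apply φ to kVkVkkkVkVkk symbol by symbol: k→VVH, V→kV, k→VVH, V→kV, k→VVH, k→VVH, k→VVH, V→kV, k→VVH, V→kV, k→VVH, k→VVH; joined: VVH kV VVH kV VVH VVH VVH kV VVH kV VVH VVH.

VVHkVVVHkVVVHVVHVVHkVVVHkVVVHVVH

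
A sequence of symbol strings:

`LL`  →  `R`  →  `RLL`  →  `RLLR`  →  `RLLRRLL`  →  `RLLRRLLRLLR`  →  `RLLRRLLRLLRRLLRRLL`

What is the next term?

Each term (from the third on) is the previous term followed by the one before it: term 3 = R·LL = RLL.
Continuing: RLLRRLLRLLRRLLRRLL · RLLRRLLRLLR gives term 8.

RLLRRLLRLLRRLLRRLLRLLRRLLRLLR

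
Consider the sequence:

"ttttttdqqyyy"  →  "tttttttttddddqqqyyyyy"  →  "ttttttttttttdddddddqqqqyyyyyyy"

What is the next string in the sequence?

Each string has the form t^{3n+3} d^{3n-2} q^{n+1} y^{2n+1} (n = 1, 2, …).
For the next term, n = 4, so the run lengths are 15, 10, 5, 9.

tttttttttttttttddddddddddqqqqqyyyyyyyyy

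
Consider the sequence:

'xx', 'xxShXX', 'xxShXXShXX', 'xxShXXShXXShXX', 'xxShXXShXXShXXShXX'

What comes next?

Every step adds ShXX to the end: s(k+1) = s(k)·ShXX.
Applying this once more to xxShXXShXXShXXShXX:

xxShXXShXXShXXShXXShXX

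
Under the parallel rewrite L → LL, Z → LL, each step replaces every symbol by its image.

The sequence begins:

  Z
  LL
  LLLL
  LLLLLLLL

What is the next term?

LLLLLLLLLLLLLLLL

Apply φ to LLLLLLLL symbol by symbol: L→LL, L→LL, L→LL, L→LL, L→LL, L→LL, L→LL, L→LL; joined: LL LL LL LL LL LL LL LL.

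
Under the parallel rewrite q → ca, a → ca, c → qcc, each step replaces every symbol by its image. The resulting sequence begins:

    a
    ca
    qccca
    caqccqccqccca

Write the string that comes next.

qcccacaqccqcccaqccqcccaqccqccqccca

Replace each of the 13 characters of caqccqccqccca in place — qcc ca ca qcc qcc ca qcc qcc ca qcc qcc qcc ca — and concatenate.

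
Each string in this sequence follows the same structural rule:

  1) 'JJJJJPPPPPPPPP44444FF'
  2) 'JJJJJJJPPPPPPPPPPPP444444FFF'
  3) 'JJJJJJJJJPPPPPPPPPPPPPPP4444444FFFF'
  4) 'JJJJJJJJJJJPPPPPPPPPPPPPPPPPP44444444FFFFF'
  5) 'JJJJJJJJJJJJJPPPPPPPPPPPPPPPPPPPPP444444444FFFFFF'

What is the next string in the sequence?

JJJJJJJJJJJJJJJPPPPPPPPPPPPPPPPPPPPPPPP4444444444FFFFFFF

Reading off run lengths: J runs 5, 7, 9, 11, 13; P runs 9, 12, 15, 18, 21; 4 runs 5, 6, 7, 8, 9; F runs 2, 3, 4, 5, 6 — each is linear in n, where the shown terms are n = 3, 4, 5, 6, 7.
Setting n = 8 gives 15, 24, 10, 7 characters in each block.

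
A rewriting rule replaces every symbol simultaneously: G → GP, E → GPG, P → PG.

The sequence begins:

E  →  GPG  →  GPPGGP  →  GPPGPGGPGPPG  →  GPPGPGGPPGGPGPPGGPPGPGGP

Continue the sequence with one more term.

Rewriting the 24 symbols of GPPGPGGPPGGPGPPGGPPGPGGP one by one yields GP PG PG GP PG GP GP PG PG GP GP PG GP PG PG GP GP PG PG GP PG GP GP PG; concatenated:

GPPGPGGPPGGPGPPGPGGPGPPGGPPGPGGPGPPGPGGPPGGPGPPG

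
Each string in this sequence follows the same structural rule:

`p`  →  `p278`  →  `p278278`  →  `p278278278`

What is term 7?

p278278278278278278

The strings grow by a fixed suffix 278 each time.
From p278278278, 3 further steps: p278278278 → p278278278278 → p278278278278278 → (answer).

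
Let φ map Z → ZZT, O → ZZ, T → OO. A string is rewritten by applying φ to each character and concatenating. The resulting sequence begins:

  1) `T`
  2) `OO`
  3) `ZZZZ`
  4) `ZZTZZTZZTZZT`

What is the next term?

Apply φ to ZZTZZTZZTZZT symbol by symbol: Z→ZZT, Z→ZZT, T→OO, Z→ZZT, Z→ZZT, T→OO, Z→ZZT, Z→ZZT, T→OO, Z→ZZT, Z→ZZT, T→OO; joined: ZZT ZZT OO ZZT ZZT OO ZZT ZZT OO ZZT ZZT OO.

ZZTZZTOOZZTZZTOOZZTZZTOOZZTZZTOO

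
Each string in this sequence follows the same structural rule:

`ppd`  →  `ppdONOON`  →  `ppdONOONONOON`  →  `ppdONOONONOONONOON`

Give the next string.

The strings grow by a fixed suffix ONOON each time.
Applying this once more to ppdONOONONOONONOON:

ppdONOONONOONONOONONOON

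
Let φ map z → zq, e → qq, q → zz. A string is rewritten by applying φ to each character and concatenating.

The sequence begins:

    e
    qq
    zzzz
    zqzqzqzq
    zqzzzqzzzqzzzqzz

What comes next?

Rewriting the 16 symbols of zqzzzqzzzqzzzqzz one by one yields zq zz zq zq zq zz zq zq zq zz zq zq zq zz zq zq; concatenated:

zqzzzqzqzqzzzqzqzqzzzqzqzqzzzqzq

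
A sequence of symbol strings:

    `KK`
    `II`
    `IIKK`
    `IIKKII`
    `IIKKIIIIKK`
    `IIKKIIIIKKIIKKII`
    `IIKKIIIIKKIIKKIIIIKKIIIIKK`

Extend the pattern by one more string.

IIKKIIIIKKIIKKIIIIKKIIIIKKIIKKIIIIKKIIKKII

Each term (from the third on) is the previous term followed by the one before it: term 3 = II·KK = IIKK.
The next term joins IIKKIIIIKKIIKKIIIIKKIIIIKK and IIKKIIIIKKIIKKII.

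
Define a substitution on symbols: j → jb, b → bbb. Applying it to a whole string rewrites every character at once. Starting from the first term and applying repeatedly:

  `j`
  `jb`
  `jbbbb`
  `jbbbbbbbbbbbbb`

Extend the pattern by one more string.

Applying the rule to each of the 14 symbols of jbbbbbbbbbbbbb gives the pieces jb bbb bbb bbb bbb bbb bbb bbb bbb bbb bbb bbb bbb bbb, which concatenate to the answer.

jbbbbbbbbbbbbbbbbbbbbbbbbbbbbbbbbbbbbbbbb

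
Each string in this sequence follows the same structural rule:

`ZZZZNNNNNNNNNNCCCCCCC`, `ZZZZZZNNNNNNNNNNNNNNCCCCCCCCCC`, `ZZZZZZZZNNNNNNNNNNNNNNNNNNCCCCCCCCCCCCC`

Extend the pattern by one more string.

ZZZZZZZZZZNNNNNNNNNNNNNNNNNNNNNNCCCCCCCCCCCCCCCC

Reading off run lengths: Z runs 4, 6, 8; N runs 10, 14, 18; C runs 7, 10, 13 — each is linear in n, where the shown terms are n = 2, 3, 4.
Setting n = 5 gives 10, 22, 16 characters in each block.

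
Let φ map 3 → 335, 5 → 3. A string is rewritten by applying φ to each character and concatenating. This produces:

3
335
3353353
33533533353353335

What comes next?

φ(33533533353353335) expands symbol-by-symbol to 335 335 3 335 335 3 335 335 335 3 335 335 3 335 335 335 3; joining the 17 pieces gives the next term.

33533533353353335335335333533533353353353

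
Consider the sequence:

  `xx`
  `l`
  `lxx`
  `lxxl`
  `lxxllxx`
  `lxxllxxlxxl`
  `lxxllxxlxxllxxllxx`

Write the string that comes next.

lxxllxxlxxllxxllxxlxxllxxlxxl

Each term (from the third on) is the previous term followed by the one before it: term 3 = l·xx = lxx.
The next term joins lxxllxxlxxllxxllxx and lxxllxxlxxl.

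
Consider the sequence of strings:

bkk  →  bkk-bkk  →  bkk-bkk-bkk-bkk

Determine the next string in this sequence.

bkk-bkk-bkk-bkk-bkk-bkk-bkk-bkk

Each string is two copies of the previous one joined by '-'.
So the next term is two copies of bkk-bkk-bkk-bkk with '-' between the halves.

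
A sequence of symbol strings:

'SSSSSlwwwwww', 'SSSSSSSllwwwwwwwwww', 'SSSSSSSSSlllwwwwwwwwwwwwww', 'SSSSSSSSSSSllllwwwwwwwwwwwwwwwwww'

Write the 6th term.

Reading off run lengths: S runs 5, 7, 9, 11; l runs 1, 2, 3, 4; w runs 6, 10, 14, 18 — each is linear in n (n = 1, 2, …).
Setting n = 6 gives 15, 6, 26 characters in each block.

SSSSSSSSSSSSSSSllllllwwwwwwwwwwwwwwwwwwwwwwwwww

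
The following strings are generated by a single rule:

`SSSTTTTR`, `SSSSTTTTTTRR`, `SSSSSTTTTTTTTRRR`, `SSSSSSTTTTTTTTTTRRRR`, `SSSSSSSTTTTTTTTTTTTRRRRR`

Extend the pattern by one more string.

Reading off run lengths: S runs 3, 4, 5, 6, 7; T runs 4, 6, 8, 10, 12; R runs 1, 2, 3, 4, 5 — each is linear in n, where the shown terms are n = 2, 3, 4, 5, 6.
Setting n = 7 gives 8, 14, 6 characters in each block.

SSSSSSSSTTTTTTTTTTTTTTRRRRRR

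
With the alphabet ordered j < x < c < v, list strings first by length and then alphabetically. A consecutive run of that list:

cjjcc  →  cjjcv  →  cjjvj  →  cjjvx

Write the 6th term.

cjjvv

Stepping forward 2 times from cjjvx: cjjvx → cjjvc, then the target.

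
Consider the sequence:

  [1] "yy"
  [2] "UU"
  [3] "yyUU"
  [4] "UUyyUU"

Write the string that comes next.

yyUUUUyyUU

Each term (from the third on) is the two preceding terms concatenated in order: term 3 = yy·UU = yyUU.
The next term joins yyUU and UUyyUU.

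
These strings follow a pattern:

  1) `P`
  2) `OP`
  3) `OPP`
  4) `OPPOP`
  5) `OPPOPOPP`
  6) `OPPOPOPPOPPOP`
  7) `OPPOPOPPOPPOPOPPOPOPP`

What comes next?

From term 3 onward, concatenate the last term with the second-to-last: OP·P = OPP, OPP·OP = OPPOP, …
The next term joins OPPOPOPPOPPOPOPPOPOPP and OPPOPOPPOPPOP.

OPPOPOPPOPPOPOPPOPOPPOPPOPOPPOPPOP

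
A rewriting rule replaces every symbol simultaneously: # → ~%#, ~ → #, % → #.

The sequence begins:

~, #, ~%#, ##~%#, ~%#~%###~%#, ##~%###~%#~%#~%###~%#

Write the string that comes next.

Applying the rule to each of the 21 symbols of ##~%###~%#~%#~%###~%# gives the pieces ~%# ~%# # # ~%# ~%# ~%# # # ~%# # # ~%# # # ~%# ~%# ~%# # # ~%#, which concatenate to the answer.

~%#~%###~%#~%#~%###~%###~%###~%#~%#~%###~%#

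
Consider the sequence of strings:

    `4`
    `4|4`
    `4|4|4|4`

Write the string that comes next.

Each string is two copies of the previous one joined by '|'.
Doubling 4|4|4|4 with '|' between the halves:

4|4|4|4|4|4|4|4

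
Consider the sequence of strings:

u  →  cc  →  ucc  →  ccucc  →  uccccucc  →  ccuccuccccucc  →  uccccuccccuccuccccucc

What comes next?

ccuccuccccuccuccccuccccuccuccccucc

From term 3 onward, concatenate the second-to-last term with the last: u·cc = ucc, cc·ucc = ccucc, …
So term 8 is ccuccuccccucc·uccccuccccuccuccccucc.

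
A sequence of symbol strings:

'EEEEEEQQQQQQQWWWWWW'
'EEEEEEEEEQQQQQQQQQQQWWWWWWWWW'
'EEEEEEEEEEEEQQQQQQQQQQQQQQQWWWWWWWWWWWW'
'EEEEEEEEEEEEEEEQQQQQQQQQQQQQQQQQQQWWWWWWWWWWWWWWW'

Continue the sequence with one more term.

EEEEEEEEEEEEEEEEEEQQQQQQQQQQQQQQQQQQQQQQQWWWWWWWWWWWWWWWWWW

Each string has the form E^{3n} Q^{4n-1} W^{3n}, where the shown terms are n = 2, 3, 4, 5.
For the next term, n = 6, so the run lengths are 18, 23, 18.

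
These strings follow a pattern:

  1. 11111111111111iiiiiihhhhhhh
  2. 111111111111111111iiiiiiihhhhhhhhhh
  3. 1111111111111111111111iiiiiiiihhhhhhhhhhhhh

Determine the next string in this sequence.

Term n consists of 4n+2 1's, followed by n+3 i's, followed by 3n-2 h's, where the shown terms are n = 3, 4, 5.
For the next term, n = 6, so the run lengths are 26, 9, 16.

11111111111111111111111111iiiiiiiiihhhhhhhhhhhhhhhh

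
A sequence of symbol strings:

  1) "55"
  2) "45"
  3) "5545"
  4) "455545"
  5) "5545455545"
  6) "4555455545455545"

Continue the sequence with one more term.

Each term (from the third on) is the two preceding terms concatenated in order: term 3 = 55·45 = 5545.
Continuing: 5545455545 · 4555455545455545 gives term 7.

55454555454555455545455545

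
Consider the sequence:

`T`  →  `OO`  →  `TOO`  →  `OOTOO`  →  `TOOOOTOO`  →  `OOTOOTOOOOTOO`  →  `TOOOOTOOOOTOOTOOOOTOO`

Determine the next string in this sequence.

OOTOOTOOOOTOOTOOOOTOOOOTOOTOOOOTOO

Each term (from the third on) is the two preceding terms concatenated in order: term 3 = T·OO = TOO.
Continuing: OOTOOTOOOOTOO · TOOOOTOOOOTOOTOOOOTOO gives term 8.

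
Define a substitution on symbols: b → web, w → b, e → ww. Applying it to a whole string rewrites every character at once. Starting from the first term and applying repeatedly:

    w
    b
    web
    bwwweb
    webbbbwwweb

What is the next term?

bwwwebwebwebwebbbbwwweb

Expanding webbbbwwweb: w→b, e→ww, b→web, b→web, b→web, b→web, w→b, w→b, w→b, e→ww, b→web. Concatenated: b ww web web web web b b b ww web.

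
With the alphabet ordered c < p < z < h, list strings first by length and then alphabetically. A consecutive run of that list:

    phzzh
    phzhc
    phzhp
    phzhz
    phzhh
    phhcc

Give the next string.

Find the rightmost character of phhcc below h, bump it to the next letter, and reset everything to its right to c.

phhcp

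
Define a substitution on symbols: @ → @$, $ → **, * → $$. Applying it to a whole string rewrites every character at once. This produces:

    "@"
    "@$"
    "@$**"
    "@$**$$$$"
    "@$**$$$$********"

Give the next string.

Replace each of the 16 characters of @$**$$$$******** in place — @$ ** $$ $$ ** ** ** ** $$ $$ $$ $$ $$ $$ $$ $$ — and concatenate.

@$**$$$$********$$$$$$$$$$$$$$$$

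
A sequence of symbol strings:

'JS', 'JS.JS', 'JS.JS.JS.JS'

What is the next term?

s(k+1) = s(k)·.·s(k) — each term doubles the last with '.' between the halves.
Doubling JS.JS.JS.JS with '.' between the halves:

JS.JS.JS.JS.JS.JS.JS.JS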